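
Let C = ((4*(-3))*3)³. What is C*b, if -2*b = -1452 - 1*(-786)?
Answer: -15536448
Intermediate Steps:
b = 333 (b = -(-1452 - 1*(-786))/2 = -(-1452 + 786)/2 = -½*(-666) = 333)
C = -46656 (C = (-12*3)³ = (-36)³ = -46656)
C*b = -46656*333 = -15536448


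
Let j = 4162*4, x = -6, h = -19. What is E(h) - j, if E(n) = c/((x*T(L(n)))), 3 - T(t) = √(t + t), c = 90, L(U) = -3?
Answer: -16651 - I*√6 ≈ -16651.0 - 2.4495*I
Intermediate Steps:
T(t) = 3 - √2*√t (T(t) = 3 - √(t + t) = 3 - √(2*t) = 3 - √2*√t)
E(n) = 90/(-18 + 6*I*√6) (E(n) = 90/((-6*(3 - √2*√(-3)))) = 90/((-6*(3 - √2*I*√3))) = 90/((-6*(3 - I*√6))) = 90/(-18 + 6*I*√6))
j = 16648
E(h) - j = (-3 - I*√6) - 1*16648 = (-3 - I*√6) - 16648 = -16651 - I*√6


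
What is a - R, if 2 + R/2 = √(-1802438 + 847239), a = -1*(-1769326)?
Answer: 1769330 - 2*I*√955199 ≈ 1.7693e+6 - 1954.7*I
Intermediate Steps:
a = 1769326
R = -4 + 2*I*√955199 (R = -4 + 2*√(-1802438 + 847239) = -4 + 2*√(-955199) = -4 + 2*(I*√955199) = -4 + 2*I*√955199 ≈ -4.0 + 1954.7*I)
a - R = 1769326 - (-4 + 2*I*√955199) = 1769326 + (4 - 2*I*√955199) = 1769330 - 2*I*√955199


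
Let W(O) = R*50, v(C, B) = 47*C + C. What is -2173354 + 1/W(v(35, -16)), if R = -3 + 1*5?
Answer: -217335399/100 ≈ -2.1734e+6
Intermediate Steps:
v(C, B) = 48*C
R = 2 (R = -3 + 5 = 2)
W(O) = 100 (W(O) = 2*50 = 100)
-2173354 + 1/W(v(35, -16)) = -2173354 + 1/100 = -217335399/100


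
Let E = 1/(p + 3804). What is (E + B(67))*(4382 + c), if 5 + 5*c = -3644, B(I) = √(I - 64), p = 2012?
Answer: 18261/29080 + 18261*√3/5 ≈ 6326.4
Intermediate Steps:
B(I) = √(-64 + I)
E = 1/5816 (E = 1/(2012 + 3804) = 1/5816 ≈ 0.00017194)
c = -3649/5 (c = -1 + (⅕)*(-3644) = -1 - 3644/5 = -3649/5 ≈ -729.80)
(E + B(67))*(4382 + c) = (1/5816 + √(-64 + 67))*(4382 - 3649/5) = (1/5816 + √3)*(18261/5) = 18261/29080 + 18261*√3/5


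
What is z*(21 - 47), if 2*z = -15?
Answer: 195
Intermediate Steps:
z = -15/2 (z = (1/2)*(-15) = -15/2 ≈ -7.5000)
z*(21 - 47) = -15*(21 - 47)/2 = -15/2*(-26) = 195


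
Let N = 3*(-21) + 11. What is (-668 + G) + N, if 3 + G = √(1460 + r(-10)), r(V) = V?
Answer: -723 + 5*√58 ≈ -684.92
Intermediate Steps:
N = -52 (N = -63 + 11 = -52)
G = -3 + 5*√58 (G = -3 + √(1460 - 10) = -3 + √1450 = -3 + 5*√58 ≈ 35.079)
(-668 + G) + N = (-668 + (-3 + 5*√58)) - 52 = (-671 + 5*√58) - 52 = -723 + 5*√58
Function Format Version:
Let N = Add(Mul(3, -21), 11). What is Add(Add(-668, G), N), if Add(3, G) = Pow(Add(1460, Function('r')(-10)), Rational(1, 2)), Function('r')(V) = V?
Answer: Add(-723, Mul(5, Pow(58, Rational(1, 2)))) ≈ -684.92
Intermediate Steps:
N = -52 (N = Add(-63, 11) = -52)
G = Add(-3, Mul(5, Pow(58, Rational(1, 2)))) (G = Add(-3, Pow(Add(1460, -10), Rational(1, 2))) = Add(-3, Pow(1450, Rational(1, 2))) = Add(-3, Mul(5, Pow(58, Rational(1, 2)))) ≈ 35.079)
Add(Add(-668, G), N) = Add(Add(-668, Add(-3, Mul(5, Pow(58, Rational(1, 2))))), -52) = Add(Add(-671, Mul(5, Pow(58, Rational(1, 2)))), -52) = Add(-723, Mul(5, Pow(58, Rational(1, 2))))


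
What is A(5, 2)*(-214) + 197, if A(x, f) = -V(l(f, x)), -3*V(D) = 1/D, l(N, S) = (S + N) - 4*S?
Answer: 7897/39 ≈ 202.49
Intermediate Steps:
l(N, S) = N - 3*S (l(N, S) = (N + S) - 4*S = N - 3*S)
V(D) = -1/(3*D)
A(x, f) = 1/(3*(f - 3*x)) (A(x, f) = -(-1)/(3*(f - 3*x)) = 1/(3*(f - 3*x)))
A(5, 2)*(-214) + 197 = (1/(3*(2 - 3*5)))*(-214) + 197 = (1/(3*(2 - 15)))*(-214) + 197 = ((⅓)/(-13))*(-214) + 197 = ((⅓)*(-1/13))*(-214) + 197 = -1/39*(-214) + 197 = 214/39 + 197 = 7897/39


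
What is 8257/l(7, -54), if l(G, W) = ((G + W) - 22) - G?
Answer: -8257/76 ≈ -108.64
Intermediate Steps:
l(G, W) = -22 + W (l(G, W) = (-22 + G + W) - G = -22 + W)
8257/l(7, -54) = 8257/(-22 - 54) = 8257/(-76) = 8257*(-1/76) = -8257/76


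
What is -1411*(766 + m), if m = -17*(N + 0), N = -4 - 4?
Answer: -1272722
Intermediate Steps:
N = -8
m = 136 (m = -17*(-8 + 0) = -17*(-8) = 136)
-1411*(766 + m) = -1411*(766 + 136) = -1411*902 = -1272722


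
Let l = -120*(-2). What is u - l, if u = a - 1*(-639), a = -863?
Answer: -464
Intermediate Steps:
u = -224 (u = -863 - 1*(-639) = -863 + 639 = -224)
l = 240
u - l = -224 - 1*240 = -224 - 240 = -464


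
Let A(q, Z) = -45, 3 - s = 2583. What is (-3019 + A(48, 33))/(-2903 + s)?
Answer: 3064/5483 ≈ 0.55882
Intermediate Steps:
s = -2580 (s = 3 - 1*2583 = 3 - 2583 = -2580)
(-3019 + A(48, 33))/(-2903 + s) = (-3019 - 45)/(-2903 - 2580) = -3064/(-5483) = -3064*(-1/5483) = 3064/5483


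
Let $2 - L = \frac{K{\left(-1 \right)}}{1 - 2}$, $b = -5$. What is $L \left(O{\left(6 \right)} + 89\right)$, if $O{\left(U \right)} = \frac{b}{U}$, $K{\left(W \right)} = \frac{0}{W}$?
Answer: $\frac{529}{3} \approx 176.33$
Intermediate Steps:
$K{\left(W \right)} = 0$
$O{\left(U \right)} = - \frac{5}{U}$
$L = 2$ ($L = 2 - \frac{1}{1 - 2} \cdot 0 = 2 - \frac{1}{-1} \cdot 0 = 2 - \left(-1\right) 0 = 2 - 0 = 2 + 0 = 2$)
$L \left(O{\left(6 \right)} + 89\right) = 2 \left(- \frac{5}{6} + 89\right) = 2 \cdot \frac{529}{6} = \frac{529}{3}$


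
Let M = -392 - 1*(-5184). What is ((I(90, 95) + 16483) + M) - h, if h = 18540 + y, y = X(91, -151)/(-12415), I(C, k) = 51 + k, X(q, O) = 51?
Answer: 35767666/12415 ≈ 2881.0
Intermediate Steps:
y = -51/12415 (y = 51/(-12415) = 51*(-1/12415) = -51/12415 ≈ -0.0041079)
M = 4792 (M = -392 + 5184 = 4792)
h = 230174049/12415 (h = 18540 - 51/12415 = 230174049/12415 ≈ 18540.)
((I(90, 95) + 16483) + M) - h = (((51 + 95) + 16483) + 4792) - 1*230174049/12415 = ((146 + 16483) + 4792) - 230174049/12415 = (16629 + 4792) - 230174049/12415 = 21421 - 230174049/12415 = 35767666/12415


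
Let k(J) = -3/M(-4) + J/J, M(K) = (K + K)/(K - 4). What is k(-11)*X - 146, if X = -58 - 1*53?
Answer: 76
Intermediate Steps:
M(K) = 2*K/(-4 + K) (M(K) = (2*K)/(-4 + K) = 2*K/(-4 + K))
k(J) = -2 (k(J) = -3/1 + J/J = -3/1 + 1 = -3*1 + 1 = -3 + 1 = -2)
X = -111 (X = -58 - 53 = -111)
k(-11)*X - 146 = -2*(-111) - 146 = 222 - 146 = 76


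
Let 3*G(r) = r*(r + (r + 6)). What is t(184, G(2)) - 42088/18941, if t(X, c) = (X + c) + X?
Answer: 21163420/56823 ≈ 372.44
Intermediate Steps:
G(r) = r*(6 + 2*r)/3 (G(r) = (r*(r + (r + 6)))/3 = (r*(r + (6 + r)))/3 = (r*(6 + 2*r))/3 = r*(6 + 2*r)/3)
t(X, c) = c + 2*X
t(184, G(2)) - 42088/18941 = ((⅔)*2*(3 + 2) + 2*184) - 42088/18941 = ((⅔)*2*5 + 368) - 42088*1/18941 = (20/3 + 368) - 42088/18941 = 1124/3 - 42088/18941 = 21163420/56823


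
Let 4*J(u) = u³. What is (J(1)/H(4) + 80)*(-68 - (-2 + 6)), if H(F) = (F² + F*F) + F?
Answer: -11521/2 ≈ -5760.5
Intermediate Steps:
J(u) = u³/4
H(F) = F + 2*F² (H(F) = (F² + F²) + F = 2*F² + F = F + 2*F²)
(J(1)/H(4) + 80)*(-68 - (-2 + 6)) = (((¼)*1³)/((4*(1 + 2*4))) + 80)*(-68 - (-2 + 6)) = (((¼)*1)/((4*(1 + 8))) + 80)*(-68 - 1*4) = (1/(4*((4*9))) + 80)*(-68 - 4) = ((¼)/36 + 80)*(-72) = ((¼)*(1/36) + 80)*(-72) = (1/144 + 80)*(-72) = (11521/144)*(-72) = -11521/2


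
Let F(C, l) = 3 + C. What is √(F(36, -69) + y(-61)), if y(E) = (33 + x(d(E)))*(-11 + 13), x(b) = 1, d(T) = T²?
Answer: √107 ≈ 10.344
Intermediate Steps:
y(E) = 68 (y(E) = (33 + 1)*(-11 + 13) = 34*2 = 68)
√(F(36, -69) + y(-61)) = √((3 + 36) + 68) = √(39 + 68) = √107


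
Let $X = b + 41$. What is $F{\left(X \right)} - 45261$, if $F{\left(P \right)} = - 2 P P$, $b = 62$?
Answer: $-66479$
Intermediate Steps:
$X = 103$ ($X = 62 + 41 = 103$)
$F{\left(P \right)} = - 2 P^{2}$
$F{\left(X \right)} - 45261 = - 2 \cdot 103^{2} - 45261 = \left(-2\right) 10609 - 45261 = -21218 - 45261 = -66479$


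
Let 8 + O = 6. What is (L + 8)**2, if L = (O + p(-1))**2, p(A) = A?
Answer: 289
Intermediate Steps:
O = -2 (O = -8 + 6 = -2)
L = 9 (L = (-2 - 1)**2 = (-3)**2 = 9)
(L + 8)**2 = (9 + 8)**2 = 17**2 = 289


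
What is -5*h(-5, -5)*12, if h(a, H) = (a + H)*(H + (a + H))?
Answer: -9000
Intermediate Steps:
h(a, H) = (H + a)*(a + 2*H) (h(a, H) = (H + a)*(H + (H + a)) = (H + a)*(a + 2*H))
-5*h(-5, -5)*12 = -5*((-5)**2 + 2*(-5)**2 + 3*(-5)*(-5))*12 = -5*(25 + 2*25 + 75)*12 = -5*(25 + 50 + 75)*12 = -5*150*12 = -750*12 = -9000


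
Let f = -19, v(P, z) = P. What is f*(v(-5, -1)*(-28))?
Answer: -2660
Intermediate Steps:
f*(v(-5, -1)*(-28)) = -(-95)*(-28) = -19*140 = -2660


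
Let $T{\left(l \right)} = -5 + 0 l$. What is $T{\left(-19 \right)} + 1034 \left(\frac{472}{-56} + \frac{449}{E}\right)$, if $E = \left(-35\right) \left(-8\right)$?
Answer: $- \frac{141241}{20} \approx -7062.0$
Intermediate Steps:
$E = 280$
$T{\left(l \right)} = -5$ ($T{\left(l \right)} = -5 + 0 = -5$)
$T{\left(-19 \right)} + 1034 \left(\frac{472}{-56} + \frac{449}{E}\right) = -5 + 1034 \left(\frac{472}{-56} + \frac{449}{280}\right) = -5 + 1034 \left(472 \left(- \frac{1}{56}\right) + 449 \cdot \frac{1}{280}\right) = -5 + 1034 \left(- \frac{59}{7} + \frac{449}{280}\right) = -5 + 1034 \left(- \frac{273}{40}\right) = -5 - \frac{141141}{20} = - \frac{141241}{20}$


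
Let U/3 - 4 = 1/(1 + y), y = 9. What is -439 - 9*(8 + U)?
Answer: -6217/10 ≈ -621.70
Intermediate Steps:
U = 123/10 (U = 12 + 3/(1 + 9) = 12 + 3/10 = 123/10 ≈ 12.300)
-439 - 9*(8 + U) = -439 - 9*(8 + 123/10) = -439 - 9*203/10 = -439 - 1*1827/10 = -439 - 1827/10 = -6217/10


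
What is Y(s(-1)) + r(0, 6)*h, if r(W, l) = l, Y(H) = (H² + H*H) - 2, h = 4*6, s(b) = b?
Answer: 144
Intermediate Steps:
h = 24
Y(H) = -2 + 2*H² (Y(H) = (H² + H²) - 2 = 2*H² - 2 = -2 + 2*H²)
Y(s(-1)) + r(0, 6)*h = (-2 + 2*(-1)²) + 6*24 = (-2 + 2*1) + 144 = (-2 + 2) + 144 = 0 + 144 = 144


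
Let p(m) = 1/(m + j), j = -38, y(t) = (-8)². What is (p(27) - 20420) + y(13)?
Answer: -223917/11 ≈ -20356.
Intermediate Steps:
y(t) = 64
p(m) = 1/(-38 + m) (p(m) = 1/(m - 38) = 1/(-38 + m))
(p(27) - 20420) + y(13) = (1/(-38 + 27) - 20420) + 64 = (1/(-11) - 20420) + 64 = (-1/11 - 20420) + 64 = -224621/11 + 64 = -223917/11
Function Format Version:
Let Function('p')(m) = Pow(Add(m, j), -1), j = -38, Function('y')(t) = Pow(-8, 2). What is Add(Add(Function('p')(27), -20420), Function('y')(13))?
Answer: Rational(-223917, 11) ≈ -20356.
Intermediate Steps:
Function('y')(t) = 64
Function('p')(m) = Pow(Add(-38, m), -1) (Function('p')(m) = Pow(Add(m, -38), -1) = Pow(Add(-38, m), -1))
Add(Add(Function('p')(27), -20420), Function('y')(13)) = Add(Add(Pow(Add(-38, 27), -1), -20420), 64) = Add(Add(Pow(-11, -1), -20420), 64) = Add(Add(Rational(-1, 11), -20420), 64) = Add(Rational(-224621, 11), 64) = Rational(-223917, 11)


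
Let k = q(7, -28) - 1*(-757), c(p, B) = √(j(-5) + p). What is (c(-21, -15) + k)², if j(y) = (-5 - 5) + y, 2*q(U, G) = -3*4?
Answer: 563965 + 9012*I ≈ 5.6397e+5 + 9012.0*I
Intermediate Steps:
q(U, G) = -6 (q(U, G) = (-3*4)/2 = (½)*(-12) = -6)
j(y) = -10 + y
c(p, B) = √(-15 + p) (c(p, B) = √((-10 - 5) + p) = √(-15 + p))
k = 751 (k = -6 - 1*(-757) = -6 + 757 = 751)
(c(-21, -15) + k)² = (√(-15 - 21) + 751)² = (√(-36) + 751)² = (6*I + 751)² = (751 + 6*I)²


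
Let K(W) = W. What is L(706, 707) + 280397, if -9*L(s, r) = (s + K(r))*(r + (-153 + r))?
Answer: 82420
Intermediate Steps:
L(s, r) = -(-153 + 2*r)*(r + s)/9 (L(s, r) = -(s + r)*(r + (-153 + r))/9 = -(r + s)*(-153 + 2*r)/9 = -(-153 + 2*r)*(r + s)/9)
L(706, 707) + 280397 = (17*707 + 17*706 - 2/9*707**2 - 2/9*707*706) + 280397 = (12019 + 12002 - 2/9*499849 - 998284/9) + 280397 = (12019 + 12002 - 999698/9 - 998284/9) + 280397 = -197977 + 280397 = 82420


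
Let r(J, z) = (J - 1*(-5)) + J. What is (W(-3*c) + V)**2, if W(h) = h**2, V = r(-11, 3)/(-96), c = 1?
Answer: 776161/9216 ≈ 84.219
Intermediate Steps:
r(J, z) = 5 + 2*J (r(J, z) = (J + 5) + J = (5 + J) + J = 5 + 2*J)
V = 17/96 (V = (5 + 2*(-11))/(-96) = (5 - 22)*(-1/96) = -17*(-1/96) = 17/96 ≈ 0.17708)
(W(-3*c) + V)**2 = ((-3*1)**2 + 17/96)**2 = ((-3)**2 + 17/96)**2 = (9 + 17/96)**2 = (881/96)**2 = 776161/9216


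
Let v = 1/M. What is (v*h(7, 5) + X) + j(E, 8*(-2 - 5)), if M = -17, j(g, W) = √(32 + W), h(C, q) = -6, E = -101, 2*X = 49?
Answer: 845/34 + 2*I*√6 ≈ 24.853 + 4.899*I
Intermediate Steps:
X = 49/2 (X = (½)*49 = 49/2 ≈ 24.500)
v = -1/17 (v = 1/(-17) = -1/17 ≈ -0.058824)
(v*h(7, 5) + X) + j(E, 8*(-2 - 5)) = (-1/17*(-6) + 49/2) + √(32 + 8*(-2 - 5)) = (6/17 + 49/2) + √(32 + 8*(-7)) = 845/34 + √(32 - 56) = 845/34 + √(-24) = 845/34 + 2*I*√6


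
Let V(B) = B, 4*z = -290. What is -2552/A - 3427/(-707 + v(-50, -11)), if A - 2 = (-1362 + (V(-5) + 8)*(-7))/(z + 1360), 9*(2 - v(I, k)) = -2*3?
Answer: -1732607287/629674 ≈ -2751.6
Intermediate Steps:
z = -145/2 (z = (¼)*(-290) = -145/2 ≈ -72.500)
v(I, k) = 8/3 (v(I, k) = 2 - (-2)*3/9 = 2 - ⅑*(-6) = 2 + ⅔ = 8/3)
A = 2384/2575 (A = 2 + (-1362 + (-5 + 8)*(-7))/(-145/2 + 1360) = 2 + (-1362 + 3*(-7))/(2575/2) = 2 + (-1362 - 21)*(2/2575) = 2 - 1383*2/2575 = 2 - 2766/2575 = 2384/2575 ≈ 0.92583)
-2552/A - 3427/(-707 + v(-50, -11)) = -2552/2384/2575 - 3427/(-707 + 8/3) = -2552*2575/2384 - 3427/(-2113/3) = -821425/298 - 3427*(-3/2113) = -821425/298 + 10281/2113 = -1732607287/629674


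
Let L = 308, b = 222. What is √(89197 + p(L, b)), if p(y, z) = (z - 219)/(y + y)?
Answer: √8461584670/308 ≈ 298.66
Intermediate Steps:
p(y, z) = (-219 + z)/(2*y) (p(y, z) = (-219 + z)/((2*y)) = (-219 + z)*(1/(2*y)) = (-219 + z)/(2*y))
√(89197 + p(L, b)) = √(89197 + (½)*(-219 + 222)/308) = √(89197 + (½)*(1/308)*3) = √(89197 + 3/616) = √(54945355/616) = √8461584670/308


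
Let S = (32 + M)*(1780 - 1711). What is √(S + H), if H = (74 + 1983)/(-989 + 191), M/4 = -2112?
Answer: I*√369796271502/798 ≈ 762.04*I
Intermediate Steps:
M = -8448 (M = 4*(-2112) = -8448)
S = -580704 (S = (32 - 8448)*(1780 - 1711) = -8416*69 = -580704)
H = -2057/798 (H = 2057/(-798) = 2057*(-1/798) = -2057/798 ≈ -2.5777)
√(S + H) = √(-580704 - 2057/798) = √(-463403849/798) = I*√369796271502/798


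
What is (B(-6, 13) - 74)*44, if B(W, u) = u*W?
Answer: -6688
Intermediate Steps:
B(W, u) = W*u
(B(-6, 13) - 74)*44 = (-6*13 - 74)*44 = (-78 - 74)*44 = -152*44 = -6688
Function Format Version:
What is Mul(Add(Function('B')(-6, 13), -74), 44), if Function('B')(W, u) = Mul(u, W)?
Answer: -6688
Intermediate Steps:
Function('B')(W, u) = Mul(W, u)
Mul(Add(Function('B')(-6, 13), -74), 44) = Mul(Add(Mul(-6, 13), -74), 44) = Mul(Add(-78, -74), 44) = Mul(-152, 44) = -6688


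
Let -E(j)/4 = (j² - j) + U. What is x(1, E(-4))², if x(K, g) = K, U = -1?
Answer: 1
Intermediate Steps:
E(j) = 4 - 4*j² + 4*j (E(j) = -4*((j² - j) - 1) = -4*(-1 + j² - j) = 4 - 4*j² + 4*j)
x(1, E(-4))² = 1² = 1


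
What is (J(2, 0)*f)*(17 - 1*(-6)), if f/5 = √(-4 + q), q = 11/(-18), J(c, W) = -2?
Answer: -115*I*√166/3 ≈ -493.89*I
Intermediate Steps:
q = -11/18 (q = 11*(-1/18) = -11/18 ≈ -0.61111)
f = 5*I*√166/6 (f = 5*√(-4 - 11/18) = 5*√(-83/18) = 5*(I*√166/6) = 5*I*√166/6 ≈ 10.737*I)
(J(2, 0)*f)*(17 - 1*(-6)) = (-5*I*√166/3)*(17 - 1*(-6)) = (-5*I*√166/3)*(17 + 6) = -5*I*√166/3*23 = -115*I*√166/3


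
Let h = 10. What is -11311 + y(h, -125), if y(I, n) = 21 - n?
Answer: -11165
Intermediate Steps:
-11311 + y(h, -125) = -11311 + (21 - 1*(-125)) = -11311 + (21 + 125) = -11311 + 146 = -11165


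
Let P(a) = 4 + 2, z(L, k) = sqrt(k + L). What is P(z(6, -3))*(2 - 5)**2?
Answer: 54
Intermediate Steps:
z(L, k) = sqrt(L + k)
P(a) = 6
P(z(6, -3))*(2 - 5)**2 = 6*(2 - 5)**2 = 6*(-3)**2 = 6*9 = 54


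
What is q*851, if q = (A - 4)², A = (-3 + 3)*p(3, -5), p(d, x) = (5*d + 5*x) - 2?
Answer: 13616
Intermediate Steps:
p(d, x) = -2 + 5*d + 5*x
A = 0 (A = (-3 + 3)*(-2 + 5*3 + 5*(-5)) = 0*(-2 + 15 - 25) = 0*(-12) = 0)
q = 16 (q = (0 - 4)² = (-4)² = 16)
q*851 = 16*851 = 13616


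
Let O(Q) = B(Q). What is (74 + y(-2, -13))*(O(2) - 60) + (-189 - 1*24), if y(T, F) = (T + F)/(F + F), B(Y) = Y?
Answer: -59000/13 ≈ -4538.5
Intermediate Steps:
O(Q) = Q
y(T, F) = (F + T)/(2*F) (y(T, F) = (F + T)/((2*F)) = (F + T)*(1/(2*F)) = (F + T)/(2*F))
(74 + y(-2, -13))*(O(2) - 60) + (-189 - 1*24) = (74 + (½)*(-13 - 2)/(-13))*(2 - 60) + (-189 - 1*24) = (74 + (½)*(-1/13)*(-15))*(-58) + (-189 - 24) = (74 + 15/26)*(-58) - 213 = (1939/26)*(-58) - 213 = -56231/13 - 213 = -59000/13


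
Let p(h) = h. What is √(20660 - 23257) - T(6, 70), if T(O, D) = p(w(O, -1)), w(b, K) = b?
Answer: -6 + 7*I*√53 ≈ -6.0 + 50.961*I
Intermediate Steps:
T(O, D) = O
√(20660 - 23257) - T(6, 70) = √(20660 - 23257) - 1*6 = √(-2597) - 6 = 7*I*√53 - 6 = -6 + 7*I*√53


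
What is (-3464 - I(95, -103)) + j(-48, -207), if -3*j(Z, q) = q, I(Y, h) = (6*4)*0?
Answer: -3395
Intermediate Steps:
I(Y, h) = 0 (I(Y, h) = 24*0 = 0)
j(Z, q) = -q/3
(-3464 - I(95, -103)) + j(-48, -207) = (-3464 - 1*0) - ⅓*(-207) = (-3464 + 0) + 69 = -3464 + 69 = -3395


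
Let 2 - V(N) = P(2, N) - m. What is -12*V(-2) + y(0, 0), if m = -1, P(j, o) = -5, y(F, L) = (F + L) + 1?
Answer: -71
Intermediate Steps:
y(F, L) = 1 + F + L
V(N) = 6 (V(N) = 2 - (-5 - 1*(-1)) = 2 - (-5 + 1) = 2 - 1*(-4) = 2 + 4 = 6)
-12*V(-2) + y(0, 0) = -12*6 + (1 + 0 + 0) = -72 + 1 = -71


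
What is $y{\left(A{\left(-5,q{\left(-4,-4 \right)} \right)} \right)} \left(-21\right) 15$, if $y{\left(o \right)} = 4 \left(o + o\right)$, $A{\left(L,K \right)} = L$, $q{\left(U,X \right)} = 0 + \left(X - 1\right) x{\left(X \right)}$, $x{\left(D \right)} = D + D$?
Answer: $12600$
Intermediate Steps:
$x{\left(D \right)} = 2 D$
$q{\left(U,X \right)} = 2 X \left(-1 + X\right)$ ($q{\left(U,X \right)} = 0 + \left(X - 1\right) 2 X = 0 + \left(-1 + X\right) 2 X = 0 + 2 X \left(-1 + X\right) = 2 X \left(-1 + X\right)$)
$y{\left(o \right)} = 8 o$ ($y{\left(o \right)} = 4 \cdot 2 o = 8 o$)
$y{\left(A{\left(-5,q{\left(-4,-4 \right)} \right)} \right)} \left(-21\right) 15 = 8 \left(-5\right) \left(-21\right) 15 = \left(-40\right) \left(-21\right) 15 = 840 \cdot 15 = 12600$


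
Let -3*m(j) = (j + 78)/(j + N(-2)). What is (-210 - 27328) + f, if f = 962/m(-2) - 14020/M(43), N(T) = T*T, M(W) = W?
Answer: -22826975/817 ≈ -27940.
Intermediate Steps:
N(T) = T²
m(j) = -(78 + j)/(3*(4 + j)) (m(j) = -(j + 78)/(3*(j + (-2)²)) = -(78 + j)/(3*(j + 4)) = -(78 + j)/(3*(4 + j)))
f = -328429/817 (f = 962/(((-78 - 1*(-2))/(3*(4 - 2)))) - 14020/43 = 962/(((⅓)*(-78 + 2)/2)) - 14020*1/43 = 962/(((⅓)*(½)*(-76))) - 14020/43 = 962/(-38/3) - 14020/43 = 962*(-3/38) - 14020/43 = -1443/19 - 14020/43 = -328429/817 ≈ -401.99)
(-210 - 27328) + f = (-210 - 27328) - 328429/817 = -27538 - 328429/817 = -22826975/817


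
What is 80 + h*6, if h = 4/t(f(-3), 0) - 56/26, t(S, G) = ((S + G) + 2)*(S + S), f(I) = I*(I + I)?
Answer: 26173/390 ≈ 67.110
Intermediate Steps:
f(I) = 2*I**2 (f(I) = I*(2*I) = 2*I**2)
t(S, G) = 2*S*(2 + G + S) (t(S, G) = ((G + S) + 2)*(2*S) = (2 + G + S)*(2*S) = 2*S*(2 + G + S))
h = -5027/2340 (h = 4/((2*(2*(-3)**2)*(2 + 0 + 2*(-3)**2))) - 56/26 = 4/((2*(2*9)*(2 + 0 + 2*9))) - 56*1/26 = 4/((2*18*(2 + 0 + 18))) - 28/13 = 4/((2*18*20)) - 28/13 = 4/720 - 28/13 = 4*(1/720) - 28/13 = 1/180 - 28/13 = -5027/2340 ≈ -2.1483)
80 + h*6 = 80 - 5027/2340*6 = 80 - 5027/390 = 26173/390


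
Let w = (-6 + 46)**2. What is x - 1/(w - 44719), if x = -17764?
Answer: -765965915/43119 ≈ -17764.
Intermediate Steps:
w = 1600 (w = 40**2 = 1600)
x - 1/(w - 44719) = -17764 - 1/(1600 - 44719) = -17764 - 1/(-43119) = -17764 - 1*(-1/43119) = -17764 + 1/43119 = -765965915/43119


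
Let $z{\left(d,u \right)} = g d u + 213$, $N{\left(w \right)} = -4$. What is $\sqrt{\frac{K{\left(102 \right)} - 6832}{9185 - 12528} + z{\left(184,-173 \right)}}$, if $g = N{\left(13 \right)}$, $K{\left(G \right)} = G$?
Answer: $\frac{7 \sqrt{29089305051}}{3343} \approx 357.13$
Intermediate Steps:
$g = -4$
$z{\left(d,u \right)} = 213 - 4 d u$ ($z{\left(d,u \right)} = - 4 d u + 213 = 213 - 4 d u$)
$\sqrt{\frac{K{\left(102 \right)} - 6832}{9185 - 12528} + z{\left(184,-173 \right)}} = \sqrt{\frac{102 - 6832}{9185 - 12528} - \left(-213 + 736 \left(-173\right)\right)} = \sqrt{- \frac{6730}{-3343} + \left(213 + 127328\right)} = \sqrt{\left(-6730\right) \left(- \frac{1}{3343}\right) + 127541} = \sqrt{\frac{6730}{3343} + 127541} = \sqrt{\frac{426376293}{3343}} = \frac{7 \sqrt{29089305051}}{3343}$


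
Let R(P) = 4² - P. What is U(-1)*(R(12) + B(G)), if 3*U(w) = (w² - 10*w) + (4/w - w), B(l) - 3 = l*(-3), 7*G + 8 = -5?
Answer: 704/21 ≈ 33.524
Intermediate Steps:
G = -13/7 (G = -8/7 + (⅐)*(-5) = -8/7 - 5/7 = -13/7 ≈ -1.8571)
B(l) = 3 - 3*l (B(l) = 3 + l*(-3) = 3 - 3*l)
U(w) = -11*w/3 + w²/3 + 4/(3*w) (U(w) = ((w² - 10*w) + (4/w - w))/3 = ((w² - 10*w) + (-w + 4/w))/3 = (w² - 11*w + 4/w)/3 = -11*w/3 + w²/3 + 4/(3*w))
R(P) = 16 - P
U(-1)*(R(12) + B(G)) = ((⅓)*(4 + (-1)²*(-11 - 1))/(-1))*((16 - 1*12) + (3 - 3*(-13/7))) = ((⅓)*(-1)*(4 + 1*(-12)))*((16 - 12) + (3 + 39/7)) = ((⅓)*(-1)*(4 - 12))*(4 + 60/7) = ((⅓)*(-1)*(-8))*(88/7) = (8/3)*(88/7) = 704/21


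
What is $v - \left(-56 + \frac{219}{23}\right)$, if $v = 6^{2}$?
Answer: $\frac{1897}{23} \approx 82.478$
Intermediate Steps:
$v = 36$
$v - \left(-56 + \frac{219}{23}\right) = 36 - \left(-56 + \frac{219}{23}\right) = 36 - - \frac{1069}{23} = 36 + \frac{1069}{23} = \frac{1897}{23}$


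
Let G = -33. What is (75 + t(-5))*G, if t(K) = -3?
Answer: -2376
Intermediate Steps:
(75 + t(-5))*G = (75 - 3)*(-33) = 72*(-33) = -2376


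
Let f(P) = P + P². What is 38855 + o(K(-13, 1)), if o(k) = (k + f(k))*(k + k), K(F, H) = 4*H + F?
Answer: 37721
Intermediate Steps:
K(F, H) = F + 4*H
o(k) = 2*k*(k + k*(1 + k)) (o(k) = (k + k*(1 + k))*(k + k) = (k + k*(1 + k))*(2*k) = 2*k*(k + k*(1 + k)))
38855 + o(K(-13, 1)) = 38855 + 2*(-13 + 4*1)²*(2 + (-13 + 4*1)) = 38855 + 2*(-13 + 4)²*(2 + (-13 + 4)) = 38855 + 2*(-9)²*(2 - 9) = 38855 + 2*81*(-7) = 38855 - 1134 = 37721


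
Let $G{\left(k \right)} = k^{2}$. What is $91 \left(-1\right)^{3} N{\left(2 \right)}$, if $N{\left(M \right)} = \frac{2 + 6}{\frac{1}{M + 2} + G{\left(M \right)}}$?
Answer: $- \frac{2912}{17} \approx -171.29$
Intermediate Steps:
$N{\left(M \right)} = \frac{8}{M^{2} + \frac{1}{2 + M}}$ ($N{\left(M \right)} = \frac{2 + 6}{\frac{1}{M + 2} + M^{2}} = \frac{8}{\frac{1}{2 + M} + M^{2}} = \frac{8}{M^{2} + \frac{1}{2 + M}}$)
$91 \left(-1\right)^{3} N{\left(2 \right)} = 91 \left(-1\right)^{3} \frac{8 \left(2 + 2\right)}{1 + 2^{3} + 2 \cdot 2^{2}} = 91 \left(- \frac{8 \cdot 4}{1 + 8 + 2 \cdot 4}\right) = 91 \left(- \frac{8 \cdot 4}{1 + 8 + 8}\right) = 91 \left(- \frac{8 \cdot 4}{17}\right) = 91 \left(\left(-1\right) \frac{32}{17}\right) = 91 \left(- \frac{32}{17}\right) = - \frac{2912}{17}$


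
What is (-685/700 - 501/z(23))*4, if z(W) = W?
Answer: -73291/805 ≈ -91.045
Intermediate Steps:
(-685/700 - 501/z(23))*4 = (-685/700 - 501/23)*4 = (-685*1/700 - 501*1/23)*4 = (-137/140 - 501/23)*4 = -73291/3220*4 = -73291/805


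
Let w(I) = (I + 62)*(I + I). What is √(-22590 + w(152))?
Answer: √42466 ≈ 206.07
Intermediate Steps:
w(I) = 2*I*(62 + I) (w(I) = (62 + I)*(2*I) = 2*I*(62 + I))
√(-22590 + w(152)) = √(-22590 + 2*152*(62 + 152)) = √(-22590 + 2*152*214) = √(-22590 + 65056) = √42466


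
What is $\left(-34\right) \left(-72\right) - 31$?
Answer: $2417$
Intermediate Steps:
$\left(-34\right) \left(-72\right) - 31 = 2448 - 31 = 2417$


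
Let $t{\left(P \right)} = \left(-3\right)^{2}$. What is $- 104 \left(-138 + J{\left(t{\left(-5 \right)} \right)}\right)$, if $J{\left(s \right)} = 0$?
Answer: $14352$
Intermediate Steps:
$t{\left(P \right)} = 9$
$- 104 \left(-138 + J{\left(t{\left(-5 \right)} \right)}\right) = - 104 \left(-138 + 0\right) = \left(-104\right) \left(-138\right) = 14352$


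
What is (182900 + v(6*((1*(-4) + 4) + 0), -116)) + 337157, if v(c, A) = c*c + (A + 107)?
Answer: 520048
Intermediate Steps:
v(c, A) = 107 + A + c**2 (v(c, A) = c**2 + (107 + A) = 107 + A + c**2)
(182900 + v(6*((1*(-4) + 4) + 0), -116)) + 337157 = (182900 + (107 - 116 + (6*((1*(-4) + 4) + 0))**2)) + 337157 = (182900 + (107 - 116 + (6*((-4 + 4) + 0))**2)) + 337157 = (182900 + (107 - 116 + (6*(0 + 0))**2)) + 337157 = (182900 + (107 - 116 + (6*0)**2)) + 337157 = (182900 + (107 - 116 + 0**2)) + 337157 = (182900 + (107 - 116 + 0)) + 337157 = (182900 - 9) + 337157 = 182891 + 337157 = 520048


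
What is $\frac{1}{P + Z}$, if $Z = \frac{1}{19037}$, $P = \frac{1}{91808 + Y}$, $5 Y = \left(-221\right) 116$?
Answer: $\frac{8250711948}{528589} \approx 15609.0$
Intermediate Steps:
$Y = - \frac{25636}{5}$ ($Y = \frac{\left(-221\right) 116}{5} = \frac{1}{5} \left(-25636\right) = - \frac{25636}{5} \approx -5127.2$)
$P = \frac{5}{433404}$ ($P = \frac{1}{91808 - \frac{25636}{5}} = \frac{1}{\frac{433404}{5}} = \frac{5}{433404} \approx 1.1537 \cdot 10^{-5}$)
$Z = \frac{1}{19037} \approx 5.2529 \cdot 10^{-5}$
$\frac{1}{P + Z} = \frac{1}{\frac{5}{433404} + \frac{1}{19037}} = \frac{1}{\frac{528589}{8250711948}} = \frac{8250711948}{528589}$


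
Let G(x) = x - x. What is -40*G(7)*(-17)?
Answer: 0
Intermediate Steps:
G(x) = 0
-40*G(7)*(-17) = -40*0*(-17) = 0*(-17) = 0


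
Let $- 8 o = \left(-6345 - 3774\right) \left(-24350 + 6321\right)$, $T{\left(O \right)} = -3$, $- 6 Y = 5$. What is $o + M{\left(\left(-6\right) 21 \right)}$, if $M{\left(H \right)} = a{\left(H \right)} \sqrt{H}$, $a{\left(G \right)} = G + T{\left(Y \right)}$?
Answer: $- \frac{182435451}{8} - 387 i \sqrt{14} \approx -2.2804 \cdot 10^{7} - 1448.0 i$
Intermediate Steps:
$Y = - \frac{5}{6}$ ($Y = \left(- \frac{1}{6}\right) 5 = - \frac{5}{6} \approx -0.83333$)
$a{\left(G \right)} = -3 + G$ ($a{\left(G \right)} = G - 3 = -3 + G$)
$M{\left(H \right)} = \sqrt{H} \left(-3 + H\right)$ ($M{\left(H \right)} = \left(-3 + H\right) \sqrt{H} = \sqrt{H} \left(-3 + H\right)$)
$o = - \frac{182435451}{8}$ ($o = - \frac{\left(-6345 - 3774\right) \left(-24350 + 6321\right)}{8} = - \frac{\left(-10119\right) \left(-18029\right)}{8} = \left(- \frac{1}{8}\right) 182435451 = - \frac{182435451}{8} \approx -2.2804 \cdot 10^{7}$)
$o + M{\left(\left(-6\right) 21 \right)} = - \frac{182435451}{8} + \sqrt{\left(-6\right) 21} \left(-3 - 126\right) = - \frac{182435451}{8} + \sqrt{-126} \left(-3 - 126\right) = - \frac{182435451}{8} + 3 i \sqrt{14} \left(-129\right) = - \frac{182435451}{8} - 387 i \sqrt{14}$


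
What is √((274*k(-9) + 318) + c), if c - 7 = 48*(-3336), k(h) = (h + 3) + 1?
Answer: I*√161173 ≈ 401.46*I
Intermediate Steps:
k(h) = 4 + h (k(h) = (3 + h) + 1 = 4 + h)
c = -160121 (c = 7 + 48*(-3336) = 7 - 160128 = -160121)
√((274*k(-9) + 318) + c) = √((274*(4 - 9) + 318) - 160121) = √((274*(-5) + 318) - 160121) = √((-1370 + 318) - 160121) = √(-1052 - 160121) = √(-161173) = I*√161173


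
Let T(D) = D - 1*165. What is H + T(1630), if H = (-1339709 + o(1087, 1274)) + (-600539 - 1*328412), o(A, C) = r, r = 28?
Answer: -2267167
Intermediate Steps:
o(A, C) = 28
H = -2268632 (H = (-1339709 + 28) + (-600539 - 1*328412) = -1339681 + (-600539 - 328412) = -1339681 - 928951 = -2268632)
T(D) = -165 + D (T(D) = D - 165 = -165 + D)
H + T(1630) = -2268632 + (-165 + 1630) = -2268632 + 1465 = -2267167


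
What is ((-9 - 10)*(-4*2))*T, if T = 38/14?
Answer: 2888/7 ≈ 412.57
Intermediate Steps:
T = 19/7 (T = 38*(1/14) = 19/7 ≈ 2.7143)
((-9 - 10)*(-4*2))*T = ((-9 - 10)*(-4*2))*(19/7) = -19*(-8)*(19/7) = 152*(19/7) = 2888/7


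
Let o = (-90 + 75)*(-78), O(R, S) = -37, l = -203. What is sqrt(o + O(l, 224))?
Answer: sqrt(1133) ≈ 33.660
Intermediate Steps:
o = 1170 (o = -15*(-78) = 1170)
sqrt(o + O(l, 224)) = sqrt(1170 - 37) = sqrt(1133)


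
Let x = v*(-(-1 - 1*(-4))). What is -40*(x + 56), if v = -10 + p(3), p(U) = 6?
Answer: -2720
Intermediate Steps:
v = -4 (v = -10 + 6 = -4)
x = 12 (x = -(-4)*(-1 - 1*(-4)) = -(-4)*(-1 + 4) = -(-4)*3 = -4*(-3) = 12)
-40*(x + 56) = -40*(12 + 56) = -40*68 = -2720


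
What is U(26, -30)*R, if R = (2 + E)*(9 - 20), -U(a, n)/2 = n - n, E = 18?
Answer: 0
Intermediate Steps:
U(a, n) = 0 (U(a, n) = -2*(n - n) = -2*0 = 0)
R = -220 (R = (2 + 18)*(9 - 20) = 20*(-11) = -220)
U(26, -30)*R = 0*(-220) = 0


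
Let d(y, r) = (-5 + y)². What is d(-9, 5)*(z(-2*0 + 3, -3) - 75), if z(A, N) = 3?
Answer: -14112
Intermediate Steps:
d(-9, 5)*(z(-2*0 + 3, -3) - 75) = (-5 - 9)²*(3 - 75) = (-14)²*(-72) = 196*(-72) = -14112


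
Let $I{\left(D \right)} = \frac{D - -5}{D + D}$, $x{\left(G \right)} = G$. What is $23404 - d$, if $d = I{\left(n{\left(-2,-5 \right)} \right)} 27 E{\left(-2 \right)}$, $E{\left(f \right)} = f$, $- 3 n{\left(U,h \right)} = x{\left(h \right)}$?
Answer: $23512$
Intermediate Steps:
$n{\left(U,h \right)} = - \frac{h}{3}$
$I{\left(D \right)} = \frac{5 + D}{2 D}$ ($I{\left(D \right)} = \frac{D + 5}{2 D} = \left(5 + D\right) \frac{1}{2 D} = \frac{5 + D}{2 D}$)
$d = -108$ ($d = \frac{5 - - \frac{5}{3}}{2 \left(\left(- \frac{1}{3}\right) \left(-5\right)\right)} 27 \left(-2\right) = \frac{5 + \frac{5}{3}}{2 \cdot \frac{5}{3}} \cdot 27 \left(-2\right) = \frac{1}{2} \cdot \frac{3}{5} \cdot \frac{20}{3} \cdot 27 \left(-2\right) = 2 \cdot 27 \left(-2\right) = 54 \left(-2\right) = -108$)
$23404 - d = 23404 - -108 = 23404 + 108 = 23512$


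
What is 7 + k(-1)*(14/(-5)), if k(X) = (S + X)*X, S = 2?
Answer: 49/5 ≈ 9.8000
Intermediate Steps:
k(X) = X*(2 + X) (k(X) = (2 + X)*X = X*(2 + X))
7 + k(-1)*(14/(-5)) = 7 + (-(2 - 1))*(14/(-5)) = 7 + (-1*1)*(14*(-⅕)) = 7 - 1*(-14/5) = 7 + 14/5 = 49/5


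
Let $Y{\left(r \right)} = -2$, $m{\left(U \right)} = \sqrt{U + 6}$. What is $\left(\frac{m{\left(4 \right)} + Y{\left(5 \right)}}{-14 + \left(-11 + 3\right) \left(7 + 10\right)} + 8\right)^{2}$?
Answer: $\frac{\left(1202 - \sqrt{10}\right)^{2}}{22500} \approx 63.876$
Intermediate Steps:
$m{\left(U \right)} = \sqrt{6 + U}$
$\left(\frac{m{\left(4 \right)} + Y{\left(5 \right)}}{-14 + \left(-11 + 3\right) \left(7 + 10\right)} + 8\right)^{2} = \left(\frac{\sqrt{6 + 4} - 2}{-14 + \left(-11 + 3\right) \left(7 + 10\right)} + 8\right)^{2} = \left(\frac{\sqrt{10} - 2}{-14 - 136} + 8\right)^{2} = \left(\frac{-2 + \sqrt{10}}{-14 - 136} + 8\right)^{2} = \left(\frac{-2 + \sqrt{10}}{-150} + 8\right)^{2} = \left(\left(-2 + \sqrt{10}\right) \left(- \frac{1}{150}\right) + 8\right)^{2} = \left(\left(\frac{1}{75} - \frac{\sqrt{10}}{150}\right) + 8\right)^{2} = \left(\frac{601}{75} - \frac{\sqrt{10}}{150}\right)^{2}$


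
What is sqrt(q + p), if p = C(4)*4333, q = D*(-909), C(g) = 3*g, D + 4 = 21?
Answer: sqrt(36543) ≈ 191.16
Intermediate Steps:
D = 17 (D = -4 + 21 = 17)
q = -15453 (q = 17*(-909) = -15453)
p = 51996 (p = (3*4)*4333 = 12*4333 = 51996)
sqrt(q + p) = sqrt(-15453 + 51996) = sqrt(36543)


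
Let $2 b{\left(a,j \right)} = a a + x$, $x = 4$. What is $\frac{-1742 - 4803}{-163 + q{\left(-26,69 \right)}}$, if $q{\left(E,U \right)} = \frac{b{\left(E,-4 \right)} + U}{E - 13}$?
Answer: $\frac{15015}{398} \approx 37.726$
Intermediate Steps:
$b{\left(a,j \right)} = 2 + \frac{a^{2}}{2}$ ($b{\left(a,j \right)} = \frac{a a + 4}{2} = \frac{a^{2} + 4}{2} = \frac{4 + a^{2}}{2} = 2 + \frac{a^{2}}{2}$)
$q{\left(E,U \right)} = \frac{2 + U + \frac{E^{2}}{2}}{-13 + E}$ ($q{\left(E,U \right)} = \frac{\left(2 + \frac{E^{2}}{2}\right) + U}{E - 13} = \frac{2 + U + \frac{E^{2}}{2}}{-13 + E}$)
$\frac{-1742 - 4803}{-163 + q{\left(-26,69 \right)}} = \frac{-1742 - 4803}{-163 + \frac{2 + 69 + \frac{\left(-26\right)^{2}}{2}}{-13 - 26}} = - \frac{6545}{-163 + \frac{2 + 69 + \frac{1}{2} \cdot 676}{-39}} = - \frac{6545}{-163 - \frac{2 + 69 + 338}{39}} = - \frac{6545}{-163 - \frac{409}{39}} = - \frac{6545}{- \frac{6766}{39}} = \left(-6545\right) \left(- \frac{39}{6766}\right) = \frac{15015}{398}$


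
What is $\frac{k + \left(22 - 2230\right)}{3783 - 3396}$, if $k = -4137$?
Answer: $- \frac{705}{43} \approx -16.395$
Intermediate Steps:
$\frac{k + \left(22 - 2230\right)}{3783 - 3396} = \frac{-4137 + \left(22 - 2230\right)}{3783 - 3396} = \frac{-4137 - 2208}{387} = \left(-6345\right) \frac{1}{387} = - \frac{705}{43}$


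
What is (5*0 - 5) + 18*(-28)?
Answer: -509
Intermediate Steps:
(5*0 - 5) + 18*(-28) = (0 - 5) - 504 = -5 - 504 = -509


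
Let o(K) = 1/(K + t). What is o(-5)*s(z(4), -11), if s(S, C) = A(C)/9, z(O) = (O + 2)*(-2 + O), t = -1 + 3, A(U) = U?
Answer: 11/27 ≈ 0.40741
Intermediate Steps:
t = 2
z(O) = (-2 + O)*(2 + O) (z(O) = (2 + O)*(-2 + O) = (-2 + O)*(2 + O))
o(K) = 1/(2 + K) (o(K) = 1/(K + 2) = 1/(2 + K))
s(S, C) = C/9
o(-5)*s(z(4), -11) = ((1/9)*(-11))/(2 - 5) = -11/9/(-3) = -1/3*(-11/9) = 11/27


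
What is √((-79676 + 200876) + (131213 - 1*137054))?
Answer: √115359 ≈ 339.65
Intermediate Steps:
√((-79676 + 200876) + (131213 - 1*137054)) = √(121200 + (131213 - 137054)) = √(121200 - 5841) = √115359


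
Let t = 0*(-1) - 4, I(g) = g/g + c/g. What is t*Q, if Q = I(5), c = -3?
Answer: -8/5 ≈ -1.6000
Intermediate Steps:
I(g) = 1 - 3/g (I(g) = g/g - 3/g = 1 - 3/g)
Q = 2/5 (Q = (-3 + 5)/5 = (1/5)*2 = 2/5 ≈ 0.40000)
t = -4 (t = 0 - 4 = -4)
t*Q = -4*2/5 = -8/5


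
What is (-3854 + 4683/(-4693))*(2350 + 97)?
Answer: -44269912735/4693 ≈ -9.4332e+6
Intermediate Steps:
(-3854 + 4683/(-4693))*(2350 + 97) = (-3854 + 4683*(-1/4693))*2447 = (-3854 - 4683/4693)*2447 = -18091505/4693*2447 = -44269912735/4693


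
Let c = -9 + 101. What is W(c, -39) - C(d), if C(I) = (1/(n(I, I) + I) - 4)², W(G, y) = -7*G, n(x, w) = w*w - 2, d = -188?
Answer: -815630171329/1235803716 ≈ -660.00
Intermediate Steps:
n(x, w) = -2 + w² (n(x, w) = w² - 2 = -2 + w²)
c = 92
C(I) = (-4 + 1/(-2 + I + I²))² (C(I) = (1/((-2 + I²) + I) - 4)² = (1/(-2 + I + I²) - 4)² = (-4 + 1/(-2 + I + I²))²)
W(c, -39) - C(d) = -7*92 - (-9 + 4*(-188) + 4*(-188)²)²/(-2 - 188 + (-188)²)² = -644 - (-9 - 752 + 4*35344)²/(-2 - 188 + 35344)² = -644 - (-9 - 752 + 141376)²/35154² = -644 - 140615²/1235803716 = -644 - 19772578225/1235803716 = -815630171329/1235803716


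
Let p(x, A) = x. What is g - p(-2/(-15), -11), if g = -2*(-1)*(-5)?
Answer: -152/15 ≈ -10.133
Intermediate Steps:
g = -10 (g = 2*(-5) = -10)
g - p(-2/(-15), -11) = -10 - (-2)/(-15) = -10 - (-2)*(-1)/15 = -10 - 1*2/15 = -10 - 2/15 = -152/15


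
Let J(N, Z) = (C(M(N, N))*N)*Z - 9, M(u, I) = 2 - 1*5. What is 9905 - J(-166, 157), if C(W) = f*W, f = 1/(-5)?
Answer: 127756/5 ≈ 25551.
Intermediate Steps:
M(u, I) = -3 (M(u, I) = 2 - 5 = -3)
f = -1/5 ≈ -0.20000
C(W) = -W/5
J(N, Z) = -9 + 3*N*Z/5 (J(N, Z) = ((-1/5*(-3))*N)*Z - 9 = (3*N/5)*Z - 9 = 3*N*Z/5 - 9 = -9 + 3*N*Z/5)
9905 - J(-166, 157) = 9905 - (-9 + (3/5)*(-166)*157) = 9905 - (-9 - 78186/5) = 9905 - 1*(-78231/5) = 9905 + 78231/5 = 127756/5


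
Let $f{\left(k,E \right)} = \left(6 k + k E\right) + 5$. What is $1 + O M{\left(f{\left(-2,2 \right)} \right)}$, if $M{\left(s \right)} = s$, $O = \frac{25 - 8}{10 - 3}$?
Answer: $- \frac{180}{7} \approx -25.714$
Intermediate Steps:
$f{\left(k,E \right)} = 5 + 6 k + E k$ ($f{\left(k,E \right)} = \left(6 k + E k\right) + 5 = 5 + 6 k + E k$)
$O = \frac{17}{7} \approx 2.4286$
$1 + O M{\left(f{\left(-2,2 \right)} \right)} = 1 + \frac{17 \left(5 + 6 \left(-2\right) + 2 \left(-2\right)\right)}{7} = 1 + \frac{17 \left(5 - 12 - 4\right)}{7} = 1 + \frac{17}{7} \left(-11\right) = 1 - \frac{187}{7} = - \frac{180}{7}$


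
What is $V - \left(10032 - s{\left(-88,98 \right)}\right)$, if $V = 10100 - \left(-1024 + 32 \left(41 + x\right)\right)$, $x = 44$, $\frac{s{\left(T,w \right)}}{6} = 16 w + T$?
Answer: $7252$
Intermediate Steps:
$s{\left(T,w \right)} = 6 T + 96 w$ ($s{\left(T,w \right)} = 6 \left(16 w + T\right) = 6 \left(T + 16 w\right) = 6 T + 96 w$)
$V = 8404$ ($V = 10100 - \left(-1024 + 32 \left(41 + 44\right)\right) = 10100 + \left(\left(-32\right) 85 + \left(-34 + 1058\right)\right) = 10100 + \left(-2720 + 1024\right) = 10100 - 1696 = 8404$)
$V - \left(10032 - s{\left(-88,98 \right)}\right) = 8404 - \left(10032 - \left(6 \left(-88\right) + 96 \cdot 98\right)\right) = 8404 - \left(10032 - \left(-528 + 9408\right)\right) = 8404 - \left(10032 - 8880\right) = 8404 - 1152 = 7252$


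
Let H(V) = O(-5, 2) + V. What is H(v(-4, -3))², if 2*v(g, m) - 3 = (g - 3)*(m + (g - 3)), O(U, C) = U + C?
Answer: 4489/4 ≈ 1122.3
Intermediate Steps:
O(U, C) = C + U
v(g, m) = 3/2 + (-3 + g)*(-3 + g + m)/2 (v(g, m) = 3/2 + ((g - 3)*(m + (g - 3)))/2 = 3/2 + ((-3 + g)*(m + (-3 + g)))/2 = 3/2 + ((-3 + g)*(-3 + g + m))/2 = 3/2 + (-3 + g)*(-3 + g + m)/2)
H(V) = -3 + V (H(V) = (2 - 5) + V = -3 + V)
H(v(-4, -3))² = (-3 + (6 + (½)*(-4)² - 3*(-4) - 3/2*(-3) + (½)*(-4)*(-3)))² = (-3 + (6 + (½)*16 + 12 + 9/2 + 6))² = (-3 + (6 + 8 + 12 + 9/2 + 6))² = (-3 + 73/2)² = (67/2)² = 4489/4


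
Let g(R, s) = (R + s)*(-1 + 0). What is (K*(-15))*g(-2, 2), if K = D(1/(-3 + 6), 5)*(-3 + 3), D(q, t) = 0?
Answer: 0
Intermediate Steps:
g(R, s) = -R - s (g(R, s) = (R + s)*(-1) = -R - s)
K = 0 (K = 0*(-3 + 3) = 0*0 = 0)
(K*(-15))*g(-2, 2) = (0*(-15))*(-1*(-2) - 1*2) = 0*(2 - 2) = 0*0 = 0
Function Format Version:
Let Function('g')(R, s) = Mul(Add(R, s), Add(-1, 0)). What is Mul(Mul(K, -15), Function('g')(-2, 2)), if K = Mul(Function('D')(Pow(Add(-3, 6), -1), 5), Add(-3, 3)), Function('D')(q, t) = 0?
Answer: 0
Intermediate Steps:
Function('g')(R, s) = Add(Mul(-1, R), Mul(-1, s)) (Function('g')(R, s) = Mul(Add(R, s), -1) = Add(Mul(-1, R), Mul(-1, s)))
K = 0 (K = Mul(0, Add(-3, 3)) = Mul(0, 0) = 0)
Mul(Mul(K, -15), Function('g')(-2, 2)) = Mul(Mul(0, -15), Add(Mul(-1, -2), Mul(-1, 2))) = Mul(0, Add(2, -2)) = Mul(0, 0) = 0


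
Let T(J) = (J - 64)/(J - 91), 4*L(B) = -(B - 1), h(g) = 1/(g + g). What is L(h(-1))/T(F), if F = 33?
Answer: 87/124 ≈ 0.70161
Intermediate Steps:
h(g) = 1/(2*g)
L(B) = ¼ - B/4 (L(B) = (-(B - 1))/4 = (-(-1 + B))/4 = (1 - B)/4 = ¼ - B/4)
T(J) = (-64 + J)/(-91 + J)
L(h(-1))/T(F) = (¼ - 1/(8*(-1)))/(((-64 + 33)/(-91 + 33))) = (¼ - (-1)/8)/((-31/(-58))) = (¼ - ¼*(-½))/((-1/58*(-31))) = (¼ + ⅛)/(31/58) = (3/8)*(58/31) = 87/124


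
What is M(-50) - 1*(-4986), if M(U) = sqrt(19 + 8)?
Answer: 4986 + 3*sqrt(3) ≈ 4991.2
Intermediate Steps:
M(U) = 3*sqrt(3) (M(U) = sqrt(27) = 3*sqrt(3))
M(-50) - 1*(-4986) = 3*sqrt(3) - 1*(-4986) = 3*sqrt(3) + 4986 = 4986 + 3*sqrt(3)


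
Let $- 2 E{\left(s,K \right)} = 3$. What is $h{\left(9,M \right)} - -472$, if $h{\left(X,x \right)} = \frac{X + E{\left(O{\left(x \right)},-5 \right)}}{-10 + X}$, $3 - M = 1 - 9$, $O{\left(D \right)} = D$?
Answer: $\frac{929}{2} \approx 464.5$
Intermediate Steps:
$M = 11$ ($M = 3 - \left(1 - 9\right) = 3 - -8 = 3 + 8 = 11$)
$E{\left(s,K \right)} = - \frac{3}{2}$ ($E{\left(s,K \right)} = \left(- \frac{1}{2}\right) 3 = - \frac{3}{2}$)
$h{\left(X,x \right)} = \frac{- \frac{3}{2} + X}{-10 + X}$ ($h{\left(X,x \right)} = \frac{X - \frac{3}{2}}{-10 + X} = \frac{- \frac{3}{2} + X}{-10 + X}$)
$h{\left(9,M \right)} - -472 = \frac{- \frac{3}{2} + 9}{-10 + 9} - -472 = \frac{1}{-1} \cdot \frac{15}{2} + 472 = \left(-1\right) \frac{15}{2} + 472 = - \frac{15}{2} + 472 = \frac{929}{2}$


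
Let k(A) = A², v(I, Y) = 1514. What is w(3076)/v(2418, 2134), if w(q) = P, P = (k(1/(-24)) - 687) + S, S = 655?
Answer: -18431/872064 ≈ -0.021135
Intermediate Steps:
P = -18431/576 (P = ((1/(-24))² - 687) + 655 = ((-1/24)² - 687) + 655 = (1/576 - 687) + 655 = -395711/576 + 655 = -18431/576 ≈ -31.998)
w(q) = -18431/576
w(3076)/v(2418, 2134) = -18431/576/1514 = -18431/576*1/1514 = -18431/872064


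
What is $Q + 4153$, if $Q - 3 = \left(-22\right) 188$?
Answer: $20$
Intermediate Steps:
$Q = -4133$ ($Q = 3 - 4136 = -4133$)
$Q + 4153 = -4133 + 4153 = 20$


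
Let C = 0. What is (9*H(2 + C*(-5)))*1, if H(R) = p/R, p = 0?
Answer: 0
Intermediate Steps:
H(R) = 0 (H(R) = 0/R = 0)
(9*H(2 + C*(-5)))*1 = (9*0)*1 = 0*1 = 0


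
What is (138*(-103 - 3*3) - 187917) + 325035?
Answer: 121662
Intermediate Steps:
(138*(-103 - 3*3) - 187917) + 325035 = (138*(-103 - 9) - 187917) + 325035 = (138*(-112) - 187917) + 325035 = (-15456 - 187917) + 325035 = -203373 + 325035 = 121662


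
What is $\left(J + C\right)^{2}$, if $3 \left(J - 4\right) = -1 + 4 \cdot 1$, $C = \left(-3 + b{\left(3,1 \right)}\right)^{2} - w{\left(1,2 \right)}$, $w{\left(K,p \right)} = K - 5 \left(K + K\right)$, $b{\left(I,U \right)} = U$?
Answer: $324$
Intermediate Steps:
$w{\left(K,p \right)} = - 9 K$ ($w{\left(K,p \right)} = K - 5 \cdot 2 K = K - 10 K = - 9 K$)
$C = 13$ ($C = \left(-3 + 1\right)^{2} - \left(-9\right) 1 = \left(-2\right)^{2} - -9 = 4 + 9 = 13$)
$J = 5$ ($J = 4 + \frac{-1 + 4 \cdot 1}{3} = 4 + \frac{-1 + 4}{3} = 4 + \frac{1}{3} \cdot 3 = 4 + 1 = 5$)
$\left(J + C\right)^{2} = \left(5 + 13\right)^{2} = 18^{2} = 324$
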